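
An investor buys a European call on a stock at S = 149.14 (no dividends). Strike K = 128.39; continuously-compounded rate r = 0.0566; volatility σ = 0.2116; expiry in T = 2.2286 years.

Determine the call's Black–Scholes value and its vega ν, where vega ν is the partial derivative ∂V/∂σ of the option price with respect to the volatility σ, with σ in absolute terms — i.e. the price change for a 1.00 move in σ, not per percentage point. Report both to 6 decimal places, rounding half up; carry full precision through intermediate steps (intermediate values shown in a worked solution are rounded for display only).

σ√T = 0.2116·√2.2286 = 0.315887
d₁ = (ln(S/K) + (r+σ²/2)T) / (σ√T) = (ln(149.14/128.39) + (0.0566+0.2116²/2)·2.2286) / 0.315887 = (0.149813 + 0.176031) / 0.315887 = 1.031521
d₂ = d₁ − σ√T = 1.031521 − 0.315887 = 0.715634
e^{−rT} = e^{−0.0566·2.2286} = 0.881493
N(d₁) = 0.848852,  N(d₂) = 0.762891
Call price V = S·N(d₁) − K·e^{−rT}·N(d₂) = 126.597740 − 86.340086 = 40.257654
φ(d₁) = (1/√(2π))·e^{−d₁²/2} = 0.234346
ν = S·φ(d₁)·√T = 52.175659

price = 40.257654
ν = 52.175659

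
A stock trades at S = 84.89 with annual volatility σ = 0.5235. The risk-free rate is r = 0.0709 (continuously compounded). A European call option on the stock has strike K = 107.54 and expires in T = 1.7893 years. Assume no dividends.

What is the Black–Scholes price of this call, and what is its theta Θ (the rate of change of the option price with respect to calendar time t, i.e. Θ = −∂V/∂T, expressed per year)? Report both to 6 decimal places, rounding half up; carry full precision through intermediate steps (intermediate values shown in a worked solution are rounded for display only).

σ√T = 0.5235·√1.7893 = 0.700258
d₁ = (ln(S/K) + (r+σ²/2)T) / (σ√T) = (ln(84.89/107.54) + (0.0709+0.5235²/2)·1.7893) / 0.700258 = (-0.236507 + 0.372042) / 0.700258 = 0.193551
d₂ = d₁ − σ√T = 0.193551 − 0.700258 = -0.506707
e^{−rT} = e^{−0.0709·1.7893} = 0.880856
N(d₁) = 0.576736,  N(d₂) = 0.306180
Call price V = S·N(d₁) − K·e^{−rT}·N(d₂) = 48.959139 − 29.003591 = 19.955548
φ(d₁) = (1/√(2π))·e^{−d₁²/2} = 0.391539
Θ = −S·φ(d₁)·σ/(2√T) − r·K·e^{−rT}·N(d₂) = −6.503946 − 2.056355 = -8.560301

price = 19.955548
Θ = -8.560301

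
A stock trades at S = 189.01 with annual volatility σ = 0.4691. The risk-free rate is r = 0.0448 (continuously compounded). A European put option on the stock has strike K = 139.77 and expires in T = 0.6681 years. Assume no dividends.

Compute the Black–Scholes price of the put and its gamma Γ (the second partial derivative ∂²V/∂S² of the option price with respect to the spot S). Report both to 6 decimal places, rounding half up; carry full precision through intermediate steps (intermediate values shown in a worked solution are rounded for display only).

σ√T = 0.4691·√0.6681 = 0.383430
d₁ = (ln(S/K) + (r+σ²/2)T) / (σ√T) = (ln(189.01/139.77) + (0.0448+0.4691²/2)·0.6681) / 0.383430 = (0.301802 + 0.103440) / 0.383430 = 1.056886
d₂ = d₁ − σ√T = 1.056886 − 0.383430 = 0.673456
e^{−rT} = e^{−0.0448·0.6681} = 0.970513
N(−d₁) = 0.145282,  N(−d₂) = 0.250329
Put price V = K·e^{−rT}·N(−d₂) − S·N(−d₁) = 33.956713 − 27.459712 = 6.497002
φ(d₁) = (1/√(2π))·e^{−d₁²/2} = 0.228221
Γ = φ(d₁) / (S·σ·√T) = 0.003149

price = 6.497002
Γ = 0.003149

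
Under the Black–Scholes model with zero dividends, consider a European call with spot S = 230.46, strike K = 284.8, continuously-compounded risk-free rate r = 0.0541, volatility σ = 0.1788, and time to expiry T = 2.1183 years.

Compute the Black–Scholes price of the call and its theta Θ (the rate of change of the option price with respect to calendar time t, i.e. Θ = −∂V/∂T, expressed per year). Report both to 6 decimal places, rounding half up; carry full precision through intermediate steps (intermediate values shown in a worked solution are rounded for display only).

price = 15.038229
Θ = -9.706296

σ√T = 0.1788·√2.1183 = 0.260232
d₁ = (ln(S/K) + (r+σ²/2)T) / (σ√T) = (ln(230.46/284.8) + (0.0541+0.1788²/2)·2.1183) / 0.260232 = (-0.211710 + 0.148460) / 0.260232 = -0.243050
d₂ = d₁ − σ√T = -0.243050 − 0.260232 = -0.503282
e^{−rT} = e^{−0.0541·2.1183} = 0.891723
N(d₁) = 0.403983,  N(d₂) = 0.307383
Call price V = S·N(d₁) − K·e^{−rT}·N(d₂) = 93.102020 − 78.063791 = 15.038229
φ(d₁) = (1/√(2π))·e^{−d₁²/2} = 0.387331
Θ = −S·φ(d₁)·σ/(2√T) − r·K·e^{−rT}·N(d₂) = −5.483045 − 4.223251 = -9.706296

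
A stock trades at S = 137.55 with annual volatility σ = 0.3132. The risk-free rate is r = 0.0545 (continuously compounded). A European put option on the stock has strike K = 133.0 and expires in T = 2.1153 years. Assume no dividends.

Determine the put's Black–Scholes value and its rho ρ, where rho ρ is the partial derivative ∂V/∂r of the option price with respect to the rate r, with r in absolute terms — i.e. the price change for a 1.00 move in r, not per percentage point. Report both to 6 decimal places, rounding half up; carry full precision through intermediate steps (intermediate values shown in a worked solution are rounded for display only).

price = 14.749707
ρ = -115.448574

σ√T = 0.3132·√2.1153 = 0.455520
d₁ = (ln(S/K) + (r+σ²/2)T) / (σ√T) = (ln(137.55/133.0) + (0.0545+0.3132²/2)·2.1153) / 0.455520 = (0.033638 + 0.219033) / 0.455520 = 0.554688
d₂ = d₁ − σ√T = 0.554688 − 0.455520 = 0.099168
e^{−rT} = e^{−0.0545·2.1153} = 0.891113
N(−d₁) = 0.289554,  N(−d₂) = 0.460503
Put price V = K·e^{−rT}·N(−d₂) − S·N(−d₁) = 54.577873 − 39.828165 = 14.749707
ρ = −K·T·e^{−rT}·N(−d₂) = -115.448574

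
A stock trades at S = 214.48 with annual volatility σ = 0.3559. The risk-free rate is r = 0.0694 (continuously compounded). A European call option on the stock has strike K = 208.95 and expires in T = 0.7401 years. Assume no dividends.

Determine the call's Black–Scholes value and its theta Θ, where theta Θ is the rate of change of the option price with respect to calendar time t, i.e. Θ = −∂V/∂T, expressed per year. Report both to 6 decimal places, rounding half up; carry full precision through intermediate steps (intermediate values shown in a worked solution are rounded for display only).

σ√T = 0.3559·√0.7401 = 0.306177
d₁ = (ln(S/K) + (r+σ²/2)T) / (σ√T) = (ln(214.48/208.95) + (0.0694+0.3559²/2)·0.7401) / 0.306177 = (0.026122 + 0.098235) / 0.306177 = 0.406159
d₂ = d₁ − σ√T = 0.406159 − 0.306177 = 0.099982
e^{−rT} = e^{−0.0694·0.7401} = 0.949934
N(d₁) = 0.657687,  N(d₂) = 0.539821
Call price V = S·N(d₁) − K·e^{−rT}·N(d₂) = 141.060741 − 107.148268 = 33.912472
φ(d₁) = (1/√(2π))·e^{−d₁²/2} = 0.367357
Θ = −S·φ(d₁)·σ/(2√T) − r·K·e^{−rT}·N(d₂) = −16.297760 − 7.436090 = -23.733850

price = 33.912472
Θ = -23.733850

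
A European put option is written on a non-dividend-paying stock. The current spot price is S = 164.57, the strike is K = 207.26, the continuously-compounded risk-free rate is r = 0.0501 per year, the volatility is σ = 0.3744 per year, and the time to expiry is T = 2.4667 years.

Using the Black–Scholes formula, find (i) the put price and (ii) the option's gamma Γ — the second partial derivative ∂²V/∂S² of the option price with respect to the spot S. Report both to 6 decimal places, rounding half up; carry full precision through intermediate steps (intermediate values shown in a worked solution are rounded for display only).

price = 50.149877
Γ = 0.004097

σ√T = 0.3744·√2.4667 = 0.588023
d₁ = (ln(S/K) + (r+σ²/2)T) / (σ√T) = (ln(164.57/207.26) + (0.0501+0.3744²/2)·2.4667) / 0.588023 = (-0.230638 + 0.296467) / 0.588023 = 0.111950
d₂ = d₁ − σ√T = 0.111950 − 0.588023 = -0.476073
e^{−rT} = e^{−0.0501·2.4667} = 0.883749
N(−d₁) = 0.455432,  N(−d₂) = 0.682989
Put price V = K·e^{−rT}·N(−d₂) − S·N(−d₁) = 125.100266 − 74.950390 = 50.149877
φ(d₁) = (1/√(2π))·e^{−d₁²/2} = 0.396450
Γ = φ(d₁) / (S·σ·√T) = 0.004097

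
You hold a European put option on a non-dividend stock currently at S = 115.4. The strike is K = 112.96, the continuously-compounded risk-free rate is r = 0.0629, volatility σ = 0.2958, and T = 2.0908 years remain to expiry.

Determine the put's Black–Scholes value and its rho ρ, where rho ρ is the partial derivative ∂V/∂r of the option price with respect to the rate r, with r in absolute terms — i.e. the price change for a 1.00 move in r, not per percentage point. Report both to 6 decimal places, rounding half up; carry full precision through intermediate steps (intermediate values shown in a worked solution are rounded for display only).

price = 11.104303
ρ = -91.715654

σ√T = 0.2958·√2.0908 = 0.427715
d₁ = (ln(S/K) + (r+σ²/2)T) / (σ√T) = (ln(115.4/112.96) + (0.0629+0.2958²/2)·2.0908) / 0.427715 = (0.021371 + 0.222981) / 0.427715 = 0.571296
d₂ = d₁ − σ√T = 0.571296 − 0.427715 = 0.143581
e^{−rT} = e^{−0.0629·2.0908} = 0.876769
N(−d₁) = 0.283899,  N(−d₂) = 0.442916
Put price V = K·e^{−rT}·N(−d₂) − S·N(−d₁) = 43.866297 − 32.761994 = 11.104303
ρ = −K·T·e^{−rT}·N(−d₂) = -91.715654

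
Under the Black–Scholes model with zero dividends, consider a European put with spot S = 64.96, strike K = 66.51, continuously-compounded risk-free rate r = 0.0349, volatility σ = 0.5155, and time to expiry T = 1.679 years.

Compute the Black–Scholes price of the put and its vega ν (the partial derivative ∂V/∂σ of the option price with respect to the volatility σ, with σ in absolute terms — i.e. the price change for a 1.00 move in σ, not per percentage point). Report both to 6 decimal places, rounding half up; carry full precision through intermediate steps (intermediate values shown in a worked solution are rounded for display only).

σ√T = 0.5155·√1.679 = 0.667965
d₁ = (ln(S/K) + (r+σ²/2)T) / (σ√T) = (ln(64.96/66.51) + (0.0349+0.5155²/2)·1.679) / 0.667965 = (-0.023581 + 0.281686) / 0.667965 = 0.386405
d₂ = d₁ − σ√T = 0.386405 − 0.667965 = -0.281560
e^{−rT} = e^{−0.0349·1.679} = 0.943087
N(−d₁) = 0.349598,  N(−d₂) = 0.610860
Put price V = K·e^{−rT}·N(−d₂) − S·N(−d₁) = 38.315981 − 22.709902 = 15.606079
φ(d₁) = (1/√(2π))·e^{−d₁²/2} = 0.370244
ν = S·φ(d₁)·√T = 31.164443

price = 15.606079
ν = 31.164443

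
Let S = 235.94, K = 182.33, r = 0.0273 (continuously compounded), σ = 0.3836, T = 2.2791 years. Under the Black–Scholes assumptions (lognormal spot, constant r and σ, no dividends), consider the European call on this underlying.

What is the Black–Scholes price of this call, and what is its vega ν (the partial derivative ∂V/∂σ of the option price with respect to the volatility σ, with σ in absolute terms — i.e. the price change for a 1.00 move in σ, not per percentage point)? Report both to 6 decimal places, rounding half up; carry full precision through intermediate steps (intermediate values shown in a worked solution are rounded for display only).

price = 85.347302
ν = 99.680579

σ√T = 0.3836·√2.2791 = 0.579109
d₁ = (ln(S/K) + (r+σ²/2)T) / (σ√T) = (ln(235.94/182.33) + (0.0273+0.3836²/2)·2.2791) / 0.579109 = (0.257759 + 0.229903) / 0.579109 = 0.842091
d₂ = d₁ − σ√T = 0.842091 − 0.579109 = 0.262982
e^{−rT} = e^{−0.0273·2.2791} = 0.939677
N(d₁) = 0.800131,  N(d₂) = 0.603718
Call price V = S·N(d₁) − K·e^{−rT}·N(d₂) = 188.783010 − 103.435708 = 85.347302
φ(d₁) = (1/√(2π))·e^{−d₁²/2} = 0.279851
ν = S·φ(d₁)·√T = 99.680579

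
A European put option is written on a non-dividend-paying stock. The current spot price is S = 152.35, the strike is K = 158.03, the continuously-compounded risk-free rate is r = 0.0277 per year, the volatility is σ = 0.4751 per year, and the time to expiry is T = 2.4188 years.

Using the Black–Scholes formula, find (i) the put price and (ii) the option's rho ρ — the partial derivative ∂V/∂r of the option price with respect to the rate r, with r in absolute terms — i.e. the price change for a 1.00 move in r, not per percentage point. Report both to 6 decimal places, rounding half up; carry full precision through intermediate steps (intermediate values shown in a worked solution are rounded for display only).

σ√T = 0.4751·√2.4188 = 0.738899
d₁ = (ln(S/K) + (r+σ²/2)T) / (σ√T) = (ln(152.35/158.03) + (0.0277+0.4751²/2)·2.4188) / 0.738899 = (-0.036604 + 0.339987) / 0.738899 = 0.410587
d₂ = d₁ − σ√T = 0.410587 − 0.738899 = -0.328312
e^{−rT} = e^{−0.0277·2.4188} = 0.935194
N(−d₁) = 0.340688,  N(−d₂) = 0.628662
Put price V = K·e^{−rT}·N(−d₂) − S·N(−d₁) = 92.909213 − 51.903780 = 41.005433
ρ = −K·T·e^{−rT}·N(−d₂) = -224.728804

price = 41.005433
ρ = -224.728804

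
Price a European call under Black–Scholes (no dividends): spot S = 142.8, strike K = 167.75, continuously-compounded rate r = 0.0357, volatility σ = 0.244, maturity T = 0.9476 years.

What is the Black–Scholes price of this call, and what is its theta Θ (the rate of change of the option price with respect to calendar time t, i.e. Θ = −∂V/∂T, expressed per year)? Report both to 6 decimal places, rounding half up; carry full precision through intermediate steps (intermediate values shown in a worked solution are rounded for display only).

σ√T = 0.244·√0.9476 = 0.237521
d₁ = (ln(S/K) + (r+σ²/2)T) / (σ√T) = (ln(142.8/167.75) + (0.0357+0.244²/2)·0.9476) / 0.237521 = (-0.161030 + 0.062037) / 0.237521 = -0.416772
d₂ = d₁ − σ√T = -0.416772 − 0.237521 = -0.654293
e^{−rT} = e^{−0.0357·0.9476} = 0.966736
N(d₁) = 0.338422,  N(d₂) = 0.256461
Call price V = S·N(d₁) − K·e^{−rT}·N(d₂) = 48.326731 − 41.590353 = 6.736378
φ(d₁) = (1/√(2π))·e^{−d₁²/2} = 0.365756
Θ = −S·φ(d₁)·σ/(2√T) − r·K·e^{−rT}·N(d₂) = −6.545869 − 1.484776 = -8.030644

price = 6.736378
Θ = -8.030644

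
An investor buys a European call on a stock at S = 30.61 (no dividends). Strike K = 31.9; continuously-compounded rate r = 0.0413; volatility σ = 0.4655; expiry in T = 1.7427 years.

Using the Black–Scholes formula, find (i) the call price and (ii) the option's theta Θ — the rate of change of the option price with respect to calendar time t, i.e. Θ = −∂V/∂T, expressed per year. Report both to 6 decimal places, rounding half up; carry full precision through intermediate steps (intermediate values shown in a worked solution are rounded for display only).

σ√T = 0.4655·√1.7427 = 0.614513
d₁ = (ln(S/K) + (r+σ²/2)T) / (σ√T) = (ln(30.61/31.9) + (0.0413+0.4655²/2)·1.7427) / 0.614513 = (-0.041279 + 0.260787) / 0.614513 = 0.357205
d₂ = d₁ − σ√T = 0.357205 − 0.614513 = -0.257308
e^{−rT} = e^{−0.0413·1.7427} = 0.930556
N(d₁) = 0.639531,  N(d₂) = 0.398471
Call price V = S·N(d₁) − K·e^{−rT}·N(d₂) = 19.576043 − 11.828492 = 7.747551
φ(d₁) = (1/√(2π))·e^{−d₁²/2} = 0.374286
Θ = −S·φ(d₁)·σ/(2√T) − r·K·e^{−rT}·N(d₂) = −2.019969 − 0.488517 = -2.508486

price = 7.747551
Θ = -2.508486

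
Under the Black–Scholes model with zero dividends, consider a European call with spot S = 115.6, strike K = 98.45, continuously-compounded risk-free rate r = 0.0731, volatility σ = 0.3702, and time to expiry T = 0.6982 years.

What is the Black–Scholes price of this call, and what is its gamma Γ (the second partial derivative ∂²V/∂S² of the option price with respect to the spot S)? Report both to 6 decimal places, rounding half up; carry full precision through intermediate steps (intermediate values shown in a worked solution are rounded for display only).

price = 26.738071
Γ = 0.007848

σ√T = 0.3702·√0.6982 = 0.309333
d₁ = (ln(S/K) + (r+σ²/2)T) / (σ√T) = (ln(115.6/98.45) + (0.0731+0.3702²/2)·0.6982) / 0.309333 = (0.160587 + 0.098882) / 0.309333 = 0.838802
d₂ = d₁ − σ√T = 0.838802 − 0.309333 = 0.529468
e^{−rT} = e^{−0.0731·0.6982} = 0.950242
N(d₁) = 0.799210,  N(d₂) = 0.701760
Call price V = S·N(d₁) − K·e^{−rT}·N(d₂) = 92.388636 − 65.650565 = 26.738071
φ(d₁) = (1/√(2π))·e^{−d₁²/2} = 0.280626
Γ = φ(d₁) / (S·σ·√T) = 0.007848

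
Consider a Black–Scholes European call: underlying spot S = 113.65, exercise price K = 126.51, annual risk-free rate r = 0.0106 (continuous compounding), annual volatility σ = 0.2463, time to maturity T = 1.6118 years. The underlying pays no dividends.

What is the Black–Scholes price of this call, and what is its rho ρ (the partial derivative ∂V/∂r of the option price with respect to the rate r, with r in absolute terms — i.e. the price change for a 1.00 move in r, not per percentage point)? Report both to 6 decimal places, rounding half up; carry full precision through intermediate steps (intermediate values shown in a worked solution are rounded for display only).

price = 10.031510
ρ = 65.815302

σ√T = 0.2463·√1.6118 = 0.312694
d₁ = (ln(S/K) + (r+σ²/2)T) / (σ√T) = (ln(113.65/126.51) + (0.0106+0.2463²/2)·1.6118) / 0.312694 = (-0.107198 + 0.065974) / 0.312694 = -0.131834
d₂ = d₁ − σ√T = -0.131834 − 0.312694 = -0.444529
e^{−rT} = e^{−0.0106·1.6118} = 0.983060
N(d₁) = 0.447558,  N(d₂) = 0.328330
Call price V = S·N(d₁) − K·e^{−rT}·N(d₂) = 50.864927 − 40.833417 = 10.031510
ρ = K·T·e^{−rT}·N(d₂) = 65.815302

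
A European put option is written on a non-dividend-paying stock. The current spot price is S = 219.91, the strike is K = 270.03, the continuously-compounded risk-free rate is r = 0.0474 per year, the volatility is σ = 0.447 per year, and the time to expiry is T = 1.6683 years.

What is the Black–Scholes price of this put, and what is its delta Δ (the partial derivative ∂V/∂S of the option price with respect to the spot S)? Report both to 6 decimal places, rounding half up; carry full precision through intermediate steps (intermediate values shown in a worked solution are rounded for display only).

price = 69.345571
Δ = -0.472084

σ√T = 0.447·√1.6683 = 0.577357
d₁ = (ln(S/K) + (r+σ²/2)T) / (σ√T) = (ln(219.91/270.03) + (0.0474+0.447²/2)·1.6683) / 0.577357 = (-0.205315 + 0.245748) / 0.577357 = 0.070032
d₂ = d₁ − σ√T = 0.070032 − 0.577357 = -0.507325
e^{−rT} = e^{−0.0474·1.6683} = 0.923968
N(−d₁) = 0.472084,  N(−d₂) = 0.694037
Put price V = K·e^{−rT}·N(−d₂) − S·N(−d₁) = 173.161596 − 103.816025 = 69.345571
Δ = −N(−d₁) = -0.472084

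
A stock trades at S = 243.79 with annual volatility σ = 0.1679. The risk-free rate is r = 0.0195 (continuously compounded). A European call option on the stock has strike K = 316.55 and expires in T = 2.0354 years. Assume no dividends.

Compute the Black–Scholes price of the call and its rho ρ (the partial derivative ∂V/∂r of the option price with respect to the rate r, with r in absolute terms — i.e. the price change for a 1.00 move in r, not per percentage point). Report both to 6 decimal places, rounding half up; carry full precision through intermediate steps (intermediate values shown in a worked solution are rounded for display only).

price = 6.233526
ρ = 91.740272

σ√T = 0.1679·√2.0354 = 0.239539
d₁ = (ln(S/K) + (r+σ²/2)T) / (σ√T) = (ln(243.79/316.55) + (0.0195+0.1679²/2)·2.0354) / 0.239539 = (-0.261174 + 0.068380) / 0.239539 = -0.804857
d₂ = d₁ − σ√T = -0.804857 − 0.239539 = -1.044396
e^{−rT} = e^{−0.0195·2.0354} = 0.961087
N(d₁) = 0.210451,  N(d₂) = 0.148151
Call price V = S·N(d₁) − K·e^{−rT}·N(d₂) = 51.305881 − 45.072355 = 6.233526
ρ = K·T·e^{−rT}·N(d₂) = 91.740272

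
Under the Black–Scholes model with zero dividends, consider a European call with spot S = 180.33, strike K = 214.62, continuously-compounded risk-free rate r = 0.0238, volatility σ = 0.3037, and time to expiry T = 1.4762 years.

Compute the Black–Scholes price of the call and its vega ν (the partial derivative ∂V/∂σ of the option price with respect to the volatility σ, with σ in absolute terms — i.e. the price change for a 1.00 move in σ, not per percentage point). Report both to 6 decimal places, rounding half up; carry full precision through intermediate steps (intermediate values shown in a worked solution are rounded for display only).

price = 16.884078
ν = 85.810532

σ√T = 0.3037·√1.4762 = 0.368992
d₁ = (ln(S/K) + (r+σ²/2)T) / (σ√T) = (ln(180.33/214.62) + (0.0238+0.3037²/2)·1.4762) / 0.368992 = (-0.174081 + 0.103211) / 0.368992 = -0.192062
d₂ = d₁ − σ√T = -0.192062 − 0.368992 = -0.561054
e^{−rT} = e^{−0.0238·1.4762} = 0.965476
N(d₁) = 0.423847,  N(d₂) = 0.287380
Call price V = S·N(d₁) − K·e^{−rT}·N(d₂) = 76.432325 − 59.548246 = 16.884078
φ(d₁) = (1/√(2π))·e^{−d₁²/2} = 0.391652
ν = S·φ(d₁)·√T = 85.810532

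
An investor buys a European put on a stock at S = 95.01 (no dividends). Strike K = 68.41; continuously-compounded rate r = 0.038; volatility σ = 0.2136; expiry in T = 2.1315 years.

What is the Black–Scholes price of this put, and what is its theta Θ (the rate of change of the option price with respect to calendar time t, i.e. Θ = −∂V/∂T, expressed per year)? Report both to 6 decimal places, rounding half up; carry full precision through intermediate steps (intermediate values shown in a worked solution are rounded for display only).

price = 1.060176
Θ = -0.646306

σ√T = 0.2136·√2.1315 = 0.311849
d₁ = (ln(S/K) + (r+σ²/2)T) / (σ√T) = (ln(95.01/68.41) + (0.038+0.2136²/2)·2.1315) / 0.311849 = (0.328463 + 0.129622) / 0.311849 = 1.468933
d₂ = d₁ − σ√T = 1.468933 − 0.311849 = 1.157085
e^{−rT} = e^{−0.038·2.1315} = 0.922196
N(−d₁) = 0.070925,  N(−d₂) = 0.123619
Put price V = K·e^{−rT}·N(−d₂) − S·N(−d₁) = 7.798801 − 6.738625 = 1.060176
φ(d₁) = (1/√(2π))·e^{−d₁²/2} = 0.135630
Θ = −S·φ(d₁)·σ/(2√T) + r·K·e^{−rT}·N(−d₂) = −0.942660 + 0.296354 = -0.646306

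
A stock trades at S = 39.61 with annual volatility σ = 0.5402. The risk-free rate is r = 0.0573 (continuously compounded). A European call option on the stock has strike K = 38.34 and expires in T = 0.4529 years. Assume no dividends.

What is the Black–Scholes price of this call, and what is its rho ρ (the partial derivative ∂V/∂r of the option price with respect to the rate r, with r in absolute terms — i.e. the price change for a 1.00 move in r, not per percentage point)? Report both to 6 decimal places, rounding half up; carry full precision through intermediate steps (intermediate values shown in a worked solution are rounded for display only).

price = 6.747920
ρ = 8.319647

σ√T = 0.5402·√0.4529 = 0.363543
d₁ = (ln(S/K) + (r+σ²/2)T) / (σ√T) = (ln(39.61/38.34) + (0.0573+0.5402²/2)·0.4529) / 0.363543 = (0.032588 + 0.092033) / 0.363543 = 0.342795
d₂ = d₁ − σ√T = 0.342795 − 0.363543 = -0.020748
e^{−rT} = e^{−0.0573·0.4529} = 0.974383
N(d₁) = 0.634124,  N(d₂) = 0.491723
Call price V = S·N(d₁) − K·e^{−rT}·N(d₂) = 25.117641 − 18.369721 = 6.747920
ρ = K·T·e^{−rT}·N(d₂) = 8.319647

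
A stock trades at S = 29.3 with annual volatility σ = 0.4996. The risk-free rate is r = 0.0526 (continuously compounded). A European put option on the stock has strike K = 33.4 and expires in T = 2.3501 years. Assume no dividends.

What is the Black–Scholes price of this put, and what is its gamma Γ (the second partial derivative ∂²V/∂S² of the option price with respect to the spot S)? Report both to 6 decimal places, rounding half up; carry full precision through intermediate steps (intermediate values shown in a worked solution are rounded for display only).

σ√T = 0.4996·√2.3501 = 0.765889
d₁ = (ln(S/K) + (r+σ²/2)T) / (σ√T) = (ln(29.3/33.4) + (0.0526+0.4996²/2)·2.3501) / 0.765889 = (-0.130968 + 0.416908) / 0.765889 = 0.373344
d₂ = d₁ − σ√T = 0.373344 − 0.765889 = -0.392545
e^{−rT} = e^{−0.0526·2.3501} = 0.883720
N(−d₁) = 0.354446,  N(−d₂) = 0.652672
Put price V = K·e^{−rT}·N(−d₂) − S·N(−d₁) = 19.264431 − 10.385279 = 8.879152
φ(d₁) = (1/√(2π))·e^{−d₁²/2} = 0.372086
Γ = φ(d₁) / (S·σ·√T) = 0.016581

price = 8.879152
Γ = 0.016581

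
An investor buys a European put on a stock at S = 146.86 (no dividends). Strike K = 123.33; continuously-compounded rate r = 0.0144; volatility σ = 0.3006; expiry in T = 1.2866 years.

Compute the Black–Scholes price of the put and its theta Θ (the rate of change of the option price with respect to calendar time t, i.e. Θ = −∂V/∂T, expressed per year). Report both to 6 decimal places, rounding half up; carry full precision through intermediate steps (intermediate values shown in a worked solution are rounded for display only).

price = 8.033483
Θ = -5.313968

σ√T = 0.3006·√1.2866 = 0.340966
d₁ = (ln(S/K) + (r+σ²/2)T) / (σ√T) = (ln(146.86/123.33) + (0.0144+0.3006²/2)·1.2866) / 0.340966 = (0.174616 + 0.076656) / 0.340966 = 0.736942
d₂ = d₁ − σ√T = 0.736942 − 0.340966 = 0.395976
e^{−rT} = e^{−0.0144·1.2866} = 0.981644
N(−d₁) = 0.230579,  N(−d₂) = 0.346061
Put price V = K·e^{−rT}·N(−d₂) − S·N(−d₁) = 41.896295 − 33.862811 = 8.033483
φ(d₁) = (1/√(2π))·e^{−d₁²/2} = 0.304075
Θ = −S·φ(d₁)·σ/(2√T) + r·K·e^{−rT}·N(−d₂) = −5.917275 + 0.603307 = -5.313968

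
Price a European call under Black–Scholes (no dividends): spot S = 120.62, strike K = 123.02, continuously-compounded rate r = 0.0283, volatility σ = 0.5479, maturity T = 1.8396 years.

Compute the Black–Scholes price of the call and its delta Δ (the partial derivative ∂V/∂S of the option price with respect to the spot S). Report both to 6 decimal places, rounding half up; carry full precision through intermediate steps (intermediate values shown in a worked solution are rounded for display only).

σ√T = 0.5479·√1.8396 = 0.743127
d₁ = (ln(S/K) + (r+σ²/2)T) / (σ√T) = (ln(120.62/123.02) + (0.0283+0.5479²/2)·1.8396) / 0.743127 = (-0.019702 + 0.328179) / 0.743127 = 0.415108
d₂ = d₁ − σ√T = 0.415108 − 0.743127 = -0.328019
e^{−rT} = e^{−0.0283·1.8396} = 0.949271
N(d₁) = 0.660968,  N(d₂) = 0.371449
Call price V = S·N(d₁) − K·e^{−rT}·N(d₂) = 79.726014 − 43.377519 = 36.348495
Δ = N(d₁) = 0.660968

price = 36.348495
Δ = 0.660968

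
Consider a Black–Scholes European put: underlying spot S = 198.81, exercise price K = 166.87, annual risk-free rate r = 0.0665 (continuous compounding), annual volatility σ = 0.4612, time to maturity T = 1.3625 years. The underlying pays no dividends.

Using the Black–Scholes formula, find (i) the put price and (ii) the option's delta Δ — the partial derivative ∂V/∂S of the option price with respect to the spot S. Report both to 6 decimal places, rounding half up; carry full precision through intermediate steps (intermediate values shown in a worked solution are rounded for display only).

price = 18.380031
Δ = -0.222791

σ√T = 0.4612·√1.3625 = 0.538341
d₁ = (ln(S/K) + (r+σ²/2)T) / (σ√T) = (ln(198.81/166.87) + (0.0665+0.4612²/2)·1.3625) / 0.538341 = (0.175135 + 0.235512) / 0.538341 = 0.762800
d₂ = d₁ − σ√T = 0.762800 − 0.538341 = 0.224458
e^{−rT} = e^{−0.0665·1.3625} = 0.913377
N(−d₁) = 0.222791,  N(−d₂) = 0.411200
Put price V = K·e^{−rT}·N(−d₂) − S·N(−d₁) = 62.673205 − 44.293174 = 18.380031
Δ = −N(−d₁) = -0.222791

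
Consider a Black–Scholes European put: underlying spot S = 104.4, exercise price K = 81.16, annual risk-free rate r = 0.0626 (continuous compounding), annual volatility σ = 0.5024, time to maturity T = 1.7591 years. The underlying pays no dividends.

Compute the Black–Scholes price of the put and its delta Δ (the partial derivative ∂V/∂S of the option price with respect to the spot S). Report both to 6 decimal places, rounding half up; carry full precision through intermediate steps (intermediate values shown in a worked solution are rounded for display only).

σ√T = 0.5024·√1.7591 = 0.666338
d₁ = (ln(S/K) + (r+σ²/2)T) / (σ√T) = (ln(104.4/81.16) + (0.0626+0.5024²/2)·1.7591) / 0.666338 = (0.251807 + 0.332123) / 0.666338 = 0.876327
d₂ = d₁ − σ√T = 0.876327 − 0.666338 = 0.209988
e^{−rT} = e^{−0.0626·1.7591} = 0.895727
N(−d₁) = 0.190426,  N(−d₂) = 0.416838
Put price V = K·e^{−rT}·N(−d₂) − S·N(−d₁) = 30.302982 − 19.880494 = 10.422488
Δ = −N(−d₁) = -0.190426

price = 10.422488
Δ = -0.190426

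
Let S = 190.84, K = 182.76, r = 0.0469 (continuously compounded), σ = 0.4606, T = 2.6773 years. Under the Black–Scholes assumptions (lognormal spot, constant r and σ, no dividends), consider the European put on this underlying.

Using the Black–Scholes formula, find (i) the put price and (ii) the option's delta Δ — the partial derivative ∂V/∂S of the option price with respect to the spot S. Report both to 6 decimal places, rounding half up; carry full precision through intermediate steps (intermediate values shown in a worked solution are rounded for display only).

price = 38.100886
Δ = -0.273974

σ√T = 0.4606·√2.6773 = 0.753655
d₁ = (ln(S/K) + (r+σ²/2)T) / (σ√T) = (ln(190.84/182.76) + (0.0469+0.4606²/2)·2.6773) / 0.753655 = (0.043262 + 0.409563) / 0.753655 = 0.600838
d₂ = d₁ − σ√T = 0.600838 − 0.753655 = -0.152816
e^{−rT} = e^{−0.0469·2.6773} = 0.881998
N(−d₁) = 0.273974,  N(−d₂) = 0.560728
Put price V = K·e^{−rT}·N(−d₂) − S·N(−d₁) = 90.386051 − 52.285165 = 38.100886
Δ = −N(−d₁) = -0.273974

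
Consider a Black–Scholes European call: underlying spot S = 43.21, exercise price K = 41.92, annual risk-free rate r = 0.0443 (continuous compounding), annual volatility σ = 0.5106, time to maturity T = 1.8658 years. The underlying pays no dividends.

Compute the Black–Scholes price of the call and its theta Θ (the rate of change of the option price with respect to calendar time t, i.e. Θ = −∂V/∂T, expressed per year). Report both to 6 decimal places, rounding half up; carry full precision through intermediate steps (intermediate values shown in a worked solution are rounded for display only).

price = 13.601975
Θ = -3.556217

σ√T = 0.5106·√1.8658 = 0.697450
d₁ = (ln(S/K) + (r+σ²/2)T) / (σ√T) = (ln(43.21/41.92) + (0.0443+0.5106²/2)·1.8658) / 0.697450 = (0.030309 + 0.325874) / 0.697450 = 0.510692
d₂ = d₁ − σ√T = 0.510692 − 0.697450 = -0.186758
e^{−rT} = e^{−0.0443·1.8658} = 0.920669
N(d₁) = 0.695217,  N(d₂) = 0.425925
Call price V = S·N(d₁) − K·e^{−rT}·N(d₂) = 30.040312 − 16.438336 = 13.601975
φ(d₁) = (1/√(2π))·e^{−d₁²/2} = 0.350168
Θ = −S·φ(d₁)·σ/(2√T) − r·K·e^{−rT}·N(d₂) = −2.827999 − 0.728218 = -3.556217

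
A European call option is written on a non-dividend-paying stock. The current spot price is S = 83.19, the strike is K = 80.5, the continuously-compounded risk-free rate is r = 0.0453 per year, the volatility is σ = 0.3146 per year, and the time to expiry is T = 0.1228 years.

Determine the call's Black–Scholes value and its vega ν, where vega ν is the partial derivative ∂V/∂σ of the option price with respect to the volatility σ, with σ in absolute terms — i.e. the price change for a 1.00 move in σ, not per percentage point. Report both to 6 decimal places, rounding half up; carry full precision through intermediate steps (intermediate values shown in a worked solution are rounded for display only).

price = 5.371889
ν = 10.719754

σ√T = 0.3146·√0.1228 = 0.110245
d₁ = (ln(S/K) + (r+σ²/2)T) / (σ√T) = (ln(83.19/80.5) + (0.0453+0.3146²/2)·0.1228) / 0.110245 = (0.032870 + 0.011640) / 0.110245 = 0.403736
d₂ = d₁ − σ√T = 0.403736 − 0.110245 = 0.293491
e^{−rT} = e^{−0.0453·0.1228} = 0.994453
N(d₁) = 0.656797,  N(d₂) = 0.615427
Call price V = S·N(d₁) − K·e^{−rT}·N(d₂) = 54.638902 − 49.267013 = 5.371889
φ(d₁) = (1/√(2π))·e^{−d₁²/2} = 0.367718
ν = S·φ(d₁)·√T = 10.719754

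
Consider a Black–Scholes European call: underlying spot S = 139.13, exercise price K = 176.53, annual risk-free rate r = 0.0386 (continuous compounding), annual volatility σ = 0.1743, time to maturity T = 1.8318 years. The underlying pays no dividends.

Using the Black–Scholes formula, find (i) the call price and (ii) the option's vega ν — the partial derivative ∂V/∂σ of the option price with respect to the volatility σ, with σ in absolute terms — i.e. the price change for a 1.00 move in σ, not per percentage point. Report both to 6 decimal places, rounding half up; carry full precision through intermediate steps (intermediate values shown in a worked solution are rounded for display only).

σ√T = 0.1743·√1.8318 = 0.235905
d₁ = (ln(S/K) + (r+σ²/2)T) / (σ√T) = (ln(139.13/176.53) + (0.0386+0.1743²/2)·1.8318) / 0.235905 = (-0.238082 + 0.098533) / 0.235905 = -0.591549
d₂ = d₁ − σ√T = -0.591549 − 0.235905 = -0.827454
e^{−rT} = e^{−0.0386·1.8318} = 0.931734
N(d₁) = 0.277076,  N(d₂) = 0.203990
Call price V = S·N(d₁) − K·e^{−rT}·N(d₂) = 38.549631 − 33.552090 = 4.997541
φ(d₁) = (1/√(2π))·e^{−d₁²/2} = 0.334907
ν = S·φ(d₁)·√T = 63.064291

price = 4.997541
ν = 63.064291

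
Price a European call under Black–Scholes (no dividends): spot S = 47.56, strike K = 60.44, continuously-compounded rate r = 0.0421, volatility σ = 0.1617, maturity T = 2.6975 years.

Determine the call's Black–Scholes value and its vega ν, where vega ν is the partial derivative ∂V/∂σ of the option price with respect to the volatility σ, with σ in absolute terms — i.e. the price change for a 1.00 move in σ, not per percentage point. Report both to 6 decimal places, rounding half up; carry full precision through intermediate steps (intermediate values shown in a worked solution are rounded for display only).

σ√T = 0.1617·√2.6975 = 0.265577
d₁ = (ln(S/K) + (r+σ²/2)T) / (σ√T) = (ln(47.56/60.44) + (0.0421+0.1617²/2)·2.6975) / 0.265577 = (-0.239659 + 0.148830) / 0.265577 = -0.342005
d₂ = d₁ − σ√T = -0.342005 − 0.265577 = -0.607582
e^{−rT} = e^{−0.0421·2.6975} = 0.892646
N(d₁) = 0.366174,  N(d₂) = 0.271732
Call price V = S·N(d₁) − K·e^{−rT}·N(d₂) = 17.415216 − 14.660381 = 2.754836
φ(d₁) = (1/√(2π))·e^{−d₁²/2} = 0.376280
ν = S·φ(d₁)·√T = 29.392295

price = 2.754836
ν = 29.392295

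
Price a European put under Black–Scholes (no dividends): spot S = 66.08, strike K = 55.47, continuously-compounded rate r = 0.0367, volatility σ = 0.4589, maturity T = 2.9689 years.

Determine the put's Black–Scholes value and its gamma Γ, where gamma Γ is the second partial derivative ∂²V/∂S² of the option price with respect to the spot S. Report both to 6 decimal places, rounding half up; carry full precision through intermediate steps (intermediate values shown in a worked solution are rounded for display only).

σ√T = 0.4589·√2.9689 = 0.790707
d₁ = (ln(S/K) + (r+σ²/2)T) / (σ√T) = (ln(66.08/55.47) + (0.0367+0.4589²/2)·2.9689) / 0.790707 = (0.175024 + 0.421568) / 0.790707 = 0.754504
d₂ = d₁ − σ√T = 0.754504 − 0.790707 = -0.036204
e^{−rT} = e^{−0.0367·2.9689} = 0.896768
N(−d₁) = 0.225273,  N(−d₂) = 0.514440
Put price V = K·e^{−rT}·N(−d₂) − S·N(−d₁) = 25.590152 − 14.886070 = 10.704082
φ(d₁) = (1/√(2π))·e^{−d₁²/2} = 0.300119
Γ = φ(d₁) / (S·σ·√T) = 0.005744

price = 10.704082
Γ = 0.005744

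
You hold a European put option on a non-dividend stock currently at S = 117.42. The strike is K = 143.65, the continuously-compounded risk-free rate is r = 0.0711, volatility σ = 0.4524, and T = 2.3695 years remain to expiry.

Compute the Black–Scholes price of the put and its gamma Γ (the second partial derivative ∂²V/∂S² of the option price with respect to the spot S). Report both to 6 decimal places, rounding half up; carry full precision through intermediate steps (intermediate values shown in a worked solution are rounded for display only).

price = 34.527245
Γ = 0.004663

σ√T = 0.4524·√2.3695 = 0.696387
d₁ = (ln(S/K) + (r+σ²/2)T) / (σ√T) = (ln(117.42/143.65) + (0.0711+0.4524²/2)·2.3695) / 0.696387 = (-0.201623 + 0.410949) / 0.696387 = 0.300589
d₂ = d₁ − σ√T = 0.300589 − 0.696387 = -0.395798
e^{−rT} = e^{−0.0711·2.3695} = 0.844955
N(−d₁) = 0.381864,  N(−d₂) = 0.653873
Put price V = K·e^{−rT}·N(−d₂) − S·N(−d₁) = 79.365695 − 44.838450 = 34.527245
φ(d₁) = (1/√(2π))·e^{−d₁²/2} = 0.381320
Γ = φ(d₁) / (S·σ·√T) = 0.004663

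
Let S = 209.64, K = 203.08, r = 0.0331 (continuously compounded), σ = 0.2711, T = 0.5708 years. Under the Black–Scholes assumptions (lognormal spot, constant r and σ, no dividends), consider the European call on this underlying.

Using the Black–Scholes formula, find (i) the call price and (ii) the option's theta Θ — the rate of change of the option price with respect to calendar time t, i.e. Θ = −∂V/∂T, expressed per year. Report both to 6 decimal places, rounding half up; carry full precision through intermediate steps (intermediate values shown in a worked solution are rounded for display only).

price = 22.364061
Θ = -17.792779

σ√T = 0.2711·√0.5708 = 0.204820
d₁ = (ln(S/K) + (r+σ²/2)T) / (σ√T) = (ln(209.64/203.08) + (0.0331+0.2711²/2)·0.5708) / 0.204820 = (0.031792 + 0.039869) / 0.204820 = 0.349873
d₂ = d₁ − σ√T = 0.349873 − 0.204820 = 0.145053
e^{−rT} = e^{−0.0331·0.5708} = 0.981284
N(d₁) = 0.636783,  N(d₂) = 0.557666
Call price V = S·N(d₁) − K·e^{−rT}·N(d₂) = 133.495168 − 111.131107 = 22.364061
φ(d₁) = (1/√(2π))·e^{−d₁²/2} = 0.375257
Θ = −S·φ(d₁)·σ/(2√T) − r·K·e^{−rT}·N(d₂) = −14.114339 − 3.678440 = -17.792779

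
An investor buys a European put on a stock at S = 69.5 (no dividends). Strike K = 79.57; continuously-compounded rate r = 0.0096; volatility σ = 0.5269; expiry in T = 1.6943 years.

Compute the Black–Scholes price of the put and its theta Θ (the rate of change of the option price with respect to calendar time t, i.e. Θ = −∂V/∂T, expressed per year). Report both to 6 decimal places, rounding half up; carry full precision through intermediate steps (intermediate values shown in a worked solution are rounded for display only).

price = 24.507759
Θ = -5.007839

σ√T = 0.5269·√1.6943 = 0.685841
d₁ = (ln(S/K) + (r+σ²/2)T) / (σ√T) = (ln(69.5/79.57) + (0.0096+0.5269²/2)·1.6943) / 0.685841 = (-0.135310 + 0.251454) / 0.685841 = 0.169345
d₂ = d₁ − σ√T = 0.169345 − 0.685841 = -0.516496
e^{−rT} = e^{−0.0096·1.6943} = 0.983866
N(−d₁) = 0.432763,  N(−d₂) = 0.697246
Put price V = K·e^{−rT}·N(−d₂) − S·N(−d₁) = 54.584762 − 30.077003 = 24.507759
φ(d₁) = (1/√(2π))·e^{−d₁²/2} = 0.393263
Θ = −S·φ(d₁)·σ/(2√T) + r·K·e^{−rT}·N(−d₂) = −5.531853 + 0.524014 = -5.007839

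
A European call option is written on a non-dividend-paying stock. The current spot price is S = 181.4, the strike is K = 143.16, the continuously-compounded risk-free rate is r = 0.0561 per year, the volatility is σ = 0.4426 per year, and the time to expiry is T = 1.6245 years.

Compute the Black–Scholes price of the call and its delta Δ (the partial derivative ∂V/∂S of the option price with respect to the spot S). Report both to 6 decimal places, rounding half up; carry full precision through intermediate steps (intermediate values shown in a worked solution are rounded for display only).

price = 65.496882
Δ = 0.806007

σ√T = 0.4426·√1.6245 = 0.564120
d₁ = (ln(S/K) + (r+σ²/2)T) / (σ√T) = (ln(181.4/143.16) + (0.0561+0.4426²/2)·1.6245) / 0.564120 = (0.236742 + 0.250250) / 0.564120 = 0.863277
d₂ = d₁ − σ√T = 0.863277 − 0.564120 = 0.299157
e^{−rT} = e^{−0.0561·1.6245} = 0.912895
N(d₁) = 0.806007,  N(d₂) = 0.617590
Call price V = S·N(d₁) − K·e^{−rT}·N(d₂) = 146.209749 − 80.712867 = 65.496882
Δ = N(d₁) = 0.806007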